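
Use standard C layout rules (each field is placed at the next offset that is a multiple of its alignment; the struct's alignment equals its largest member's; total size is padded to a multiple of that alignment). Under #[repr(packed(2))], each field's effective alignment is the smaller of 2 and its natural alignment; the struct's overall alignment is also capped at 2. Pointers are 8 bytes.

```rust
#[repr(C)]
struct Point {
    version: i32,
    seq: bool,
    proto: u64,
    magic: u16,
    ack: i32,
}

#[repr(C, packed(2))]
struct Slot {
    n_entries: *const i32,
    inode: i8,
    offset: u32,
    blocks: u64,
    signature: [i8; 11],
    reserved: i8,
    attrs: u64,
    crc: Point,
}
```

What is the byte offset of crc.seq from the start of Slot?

46

Point: version at 0 (size 4, align 4) → ends 4; seq at 4 (size 1, align 1) → ends 5; pad 3 to align 8 for proto; proto at 8 (size 8, align 8) → ends 16; magic at 16 (size 2, align 2) → ends 18; pad 2 to align 4 for ack; ack at 20 (size 4, align 4) → ends 24; total 24 bytes, alignment 8
n_entries at 0 (size 8, align 2) → ends 8
inode at 8 (size 1, align 1) → ends 9
pad 1 to align 2 for offset
offset at 10 (size 4, align 2) → ends 14
blocks at 14 (size 8, align 2) → ends 22
signature at 22 (size 11, align 1) → ends 33
reserved at 33 (size 1, align 1) → ends 34
attrs at 34 (size 8, align 2) → ends 42
crc at 42 (size 24, align 2) → ends 66
within Point: seq at 4
42 + 4 = 46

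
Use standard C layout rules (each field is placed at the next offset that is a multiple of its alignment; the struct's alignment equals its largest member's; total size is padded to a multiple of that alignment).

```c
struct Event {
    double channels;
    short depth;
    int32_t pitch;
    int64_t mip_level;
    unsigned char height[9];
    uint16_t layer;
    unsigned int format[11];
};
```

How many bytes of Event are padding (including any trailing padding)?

3

@0: channels [8B, align 8] → 8
@8: depth [2B, align 2] → 10
+2 pad (align 4)
@12: pitch [4B, align 4] → 16
@16: mip_level [8B, align 8] → 24
@24: height [9B, align 1] → 33
+1 pad (align 2)
@34: layer [2B, align 2] → 36
@36: format [44B, align 4] → 80
size 80, align 8
data bytes 77, size 80 → padding 3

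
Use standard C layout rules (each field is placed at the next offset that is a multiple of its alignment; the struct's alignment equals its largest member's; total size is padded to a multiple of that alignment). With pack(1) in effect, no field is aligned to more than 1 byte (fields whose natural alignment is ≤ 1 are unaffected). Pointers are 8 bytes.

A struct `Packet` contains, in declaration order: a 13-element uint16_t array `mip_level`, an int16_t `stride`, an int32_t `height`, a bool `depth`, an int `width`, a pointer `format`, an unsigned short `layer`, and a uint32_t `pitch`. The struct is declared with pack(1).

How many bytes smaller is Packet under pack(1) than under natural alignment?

natural layout:
  @0: mip_level [26B, align 2] → 26
  @26: stride [2B, align 2] → 28
  @28: height [4B, align 4] → 32
  @32: depth [1B, align 1] → 33
  +3 pad (align 4)
  @36: width [4B, align 4] → 40
  @40: format [8B, align 8] → 48
  @48: layer [2B, align 2] → 50
  +2 pad (align 4)
  @52: pitch [4B, align 4] → 56
  size 56, align 8
packed(1) layout:
  @0: mip_level [26B, align 1] → 26
  @26: stride [2B, align 1] → 28
  @28: height [4B, align 1] → 32
  @32: depth [1B, align 1] → 33
  @33: width [4B, align 1] → 37
  @37: format [8B, align 1] → 45
  @45: layer [2B, align 1] → 47
  @47: pitch [4B, align 1] → 51
  size 51, align 1
56 − 51 = 5

5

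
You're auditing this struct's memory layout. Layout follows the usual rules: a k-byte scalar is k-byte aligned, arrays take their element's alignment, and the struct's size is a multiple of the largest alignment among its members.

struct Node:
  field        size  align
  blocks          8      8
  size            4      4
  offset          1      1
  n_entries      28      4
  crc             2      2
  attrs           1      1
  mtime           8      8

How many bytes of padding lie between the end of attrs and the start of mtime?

blocks at 0 (size 8, align 8) → ends 8
size at 8 (size 4, align 4) → ends 12
offset at 12 (size 1, align 1) → ends 13
pad 3 to align 4 for n_entries
n_entries at 16 (size 28, align 4) → ends 44
crc at 44 (size 2, align 2) → ends 46
attrs at 46 (size 1, align 1) → ends 47
pad 1 to align 8 for mtime
mtime at 48 (size 8, align 8) → ends 56

1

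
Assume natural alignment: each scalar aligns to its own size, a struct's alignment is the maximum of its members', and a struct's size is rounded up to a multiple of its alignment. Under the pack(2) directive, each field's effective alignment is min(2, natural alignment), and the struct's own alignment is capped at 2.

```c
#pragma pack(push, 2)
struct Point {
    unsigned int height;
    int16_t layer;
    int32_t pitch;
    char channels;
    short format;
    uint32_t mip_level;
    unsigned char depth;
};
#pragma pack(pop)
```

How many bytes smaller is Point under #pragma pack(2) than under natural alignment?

natural layout:
  @0: height [4B, align 4] → 4
  @4: layer [2B, align 2] → 6
  +2 pad (align 4)
  @8: pitch [4B, align 4] → 12
  @12: channels [1B, align 1] → 13
  +1 pad (align 2)
  @14: format [2B, align 2] → 16
  @16: mip_level [4B, align 4] → 20
  @20: depth [1B, align 1] → 21
  +3 tail pad (align 4)
  size 24, align 4
packed(2) layout:
  @0: height [4B, align 2] → 4
  @4: layer [2B, align 2] → 6
  @6: pitch [4B, align 2] → 10
  @10: channels [1B, align 1] → 11
  +1 pad (align 2)
  @12: format [2B, align 2] → 14
  @14: mip_level [4B, align 2] → 18
  @18: depth [1B, align 1] → 19
  +1 tail pad (align 2)
  size 20, align 2
24 − 20 = 4

4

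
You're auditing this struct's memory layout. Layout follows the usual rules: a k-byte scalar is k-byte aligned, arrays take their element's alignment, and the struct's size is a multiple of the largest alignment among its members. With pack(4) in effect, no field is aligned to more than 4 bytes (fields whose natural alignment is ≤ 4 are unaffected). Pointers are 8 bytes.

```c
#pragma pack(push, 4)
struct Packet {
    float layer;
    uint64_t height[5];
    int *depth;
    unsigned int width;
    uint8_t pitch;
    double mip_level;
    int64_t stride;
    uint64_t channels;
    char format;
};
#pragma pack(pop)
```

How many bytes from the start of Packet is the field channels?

76

@0: layer [4B, align 4] → 4
@4: height [40B, align 4] → 44
@44: depth [8B, align 4] → 52
@52: width [4B, align 4] → 56
@56: pitch [1B, align 1] → 57
+3 pad (align 4)
@60: mip_level [8B, align 4] → 68
@68: stride [8B, align 4] → 76
@76: channels [8B, align 4] → 84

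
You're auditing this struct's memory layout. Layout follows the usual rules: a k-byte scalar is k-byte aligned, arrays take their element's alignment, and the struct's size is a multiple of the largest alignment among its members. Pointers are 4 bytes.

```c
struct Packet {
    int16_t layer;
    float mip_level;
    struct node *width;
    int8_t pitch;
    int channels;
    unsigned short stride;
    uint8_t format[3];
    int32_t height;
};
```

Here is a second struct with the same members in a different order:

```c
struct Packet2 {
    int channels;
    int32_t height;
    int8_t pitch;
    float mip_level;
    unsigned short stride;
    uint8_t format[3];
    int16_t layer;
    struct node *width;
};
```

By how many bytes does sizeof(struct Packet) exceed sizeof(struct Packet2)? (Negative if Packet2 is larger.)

0..2  layer  (2B, 2-aligned)
2..4  -- padding (2B)
4..8  mip_level  (4B, 4-aligned)
8..12  width  (4B, 4-aligned)
12..13  pitch  (1B, 1-aligned)
13..16  -- padding (3B)
16..20  channels  (4B, 4-aligned)
20..22  stride  (2B, 2-aligned)
22..25  format  (3B, 1-aligned)
25..28  -- padding (3B)
28..32  height  (4B, 4-aligned)
sizeof = 32, alignof = 4
— Packet2 —
0..4  channels  (4B, 4-aligned)
4..8  height  (4B, 4-aligned)
8..9  pitch  (1B, 1-aligned)
9..12  -- padding (3B)
12..16  mip_level  (4B, 4-aligned)
16..18  stride  (2B, 2-aligned)
18..21  format  (3B, 1-aligned)
21..22  -- padding (1B)
22..24  layer  (2B, 2-aligned)
24..28  width  (4B, 4-aligned)
sizeof = 28, alignof = 4
32 − 28 = 4

4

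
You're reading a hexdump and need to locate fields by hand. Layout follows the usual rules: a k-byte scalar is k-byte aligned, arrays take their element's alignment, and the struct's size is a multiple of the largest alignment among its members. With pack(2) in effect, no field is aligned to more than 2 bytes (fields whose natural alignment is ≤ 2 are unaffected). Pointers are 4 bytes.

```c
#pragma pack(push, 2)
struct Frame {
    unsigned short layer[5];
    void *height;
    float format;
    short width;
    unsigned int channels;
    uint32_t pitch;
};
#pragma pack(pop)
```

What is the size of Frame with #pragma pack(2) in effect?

@0: layer [10B, align 2] → 10
@10: height [4B, align 2] → 14
@14: format [4B, align 2] → 18
@18: width [2B, align 2] → 20
@20: channels [4B, align 2] → 24
@24: pitch [4B, align 2] → 28
size 28, align 2

28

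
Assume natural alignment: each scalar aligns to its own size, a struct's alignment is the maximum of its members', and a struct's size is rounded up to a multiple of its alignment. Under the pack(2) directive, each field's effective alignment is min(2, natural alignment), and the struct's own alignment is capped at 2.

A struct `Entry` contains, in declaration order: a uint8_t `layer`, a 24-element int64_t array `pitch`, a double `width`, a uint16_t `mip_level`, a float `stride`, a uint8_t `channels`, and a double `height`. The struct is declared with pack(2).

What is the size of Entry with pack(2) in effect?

218

0..1  layer  (1B, 1-aligned)
1..2  -- padding (1B)
2..194  pitch  (192B, 2-aligned)
194..202  width  (8B, 2-aligned)
202..204  mip_level  (2B, 2-aligned)
204..208  stride  (4B, 2-aligned)
208..209  channels  (1B, 1-aligned)
209..210  -- padding (1B)
210..218  height  (8B, 2-aligned)
sizeof = 218, alignof = 2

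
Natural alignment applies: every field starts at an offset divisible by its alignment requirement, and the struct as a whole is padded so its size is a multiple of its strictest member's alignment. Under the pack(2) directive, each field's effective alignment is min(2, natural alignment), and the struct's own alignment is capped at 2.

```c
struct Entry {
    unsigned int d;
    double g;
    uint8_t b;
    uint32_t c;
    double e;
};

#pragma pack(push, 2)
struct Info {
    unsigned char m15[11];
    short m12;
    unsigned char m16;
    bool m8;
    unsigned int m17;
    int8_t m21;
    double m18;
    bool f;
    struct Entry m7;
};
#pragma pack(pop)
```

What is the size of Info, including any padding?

Entry: @0: d [4B, align 4] → 4; +4 pad (align 8); @8: g [8B, align 8] → 16; @16: b [1B, align 1] → 17; +3 pad (align 4); @20: c [4B, align 4] → 24; @24: e [8B, align 8] → 32; size 32, align 8
@0: m15 [11B, align 1] → 11
+1 pad (align 2)
@12: m12 [2B, align 2] → 14
@14: m16 [1B, align 1] → 15
@15: m8 [1B, align 1] → 16
@16: m17 [4B, align 2] → 20
@20: m21 [1B, align 1] → 21
+1 pad (align 2)
@22: m18 [8B, align 2] → 30
@30: f [1B, align 1] → 31
+1 pad (align 2)
@32: m7 [32B, align 2] → 64
size 64, align 2

64 bytes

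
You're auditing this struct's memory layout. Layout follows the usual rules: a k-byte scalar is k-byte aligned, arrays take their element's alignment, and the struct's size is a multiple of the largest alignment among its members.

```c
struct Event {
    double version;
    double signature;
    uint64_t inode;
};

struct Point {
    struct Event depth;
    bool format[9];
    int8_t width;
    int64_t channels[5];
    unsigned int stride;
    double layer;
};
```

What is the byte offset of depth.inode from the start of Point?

Event: 0..8  version  (8B, 8-aligned); 8..16  signature  (8B, 8-aligned); 16..24  inode  (8B, 8-aligned); sizeof = 24, alignof = 8
0..24  depth  (24B, 8-aligned)
within Event: inode at 16
0 + 16 = 16

16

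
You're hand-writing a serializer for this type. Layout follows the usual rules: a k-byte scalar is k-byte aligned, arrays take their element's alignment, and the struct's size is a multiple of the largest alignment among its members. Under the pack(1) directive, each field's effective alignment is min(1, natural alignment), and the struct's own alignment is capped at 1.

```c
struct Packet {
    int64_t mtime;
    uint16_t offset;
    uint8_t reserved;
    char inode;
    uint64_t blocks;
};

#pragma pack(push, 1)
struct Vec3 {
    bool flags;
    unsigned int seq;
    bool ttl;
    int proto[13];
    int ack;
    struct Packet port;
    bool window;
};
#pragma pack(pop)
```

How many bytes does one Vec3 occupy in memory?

87

Packet: @0: mtime [8B, align 8] → 8; @8: offset [2B, align 2] → 10; @10: reserved [1B, align 1] → 11; @11: inode [1B, align 1] → 12; +4 pad (align 8); @16: blocks [8B, align 8] → 24; size 24, align 8
@0: flags [1B, align 1] → 1
@1: seq [4B, align 1] → 5
@5: ttl [1B, align 1] → 6
@6: proto [52B, align 1] → 58
@58: ack [4B, align 1] → 62
@62: port [24B, align 1] → 86
@86: window [1B, align 1] → 87
size 87, align 1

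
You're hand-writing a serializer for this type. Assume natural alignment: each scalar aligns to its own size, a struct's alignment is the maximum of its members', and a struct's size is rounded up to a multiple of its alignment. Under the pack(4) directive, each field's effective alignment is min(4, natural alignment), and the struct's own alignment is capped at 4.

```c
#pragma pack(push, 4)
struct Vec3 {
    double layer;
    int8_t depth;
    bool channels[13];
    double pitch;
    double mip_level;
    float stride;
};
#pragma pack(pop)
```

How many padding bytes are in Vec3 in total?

2

0..8  layer  (8B, 4-aligned)
8..9  depth  (1B, 1-aligned)
9..22  channels  (13B, 1-aligned)
22..24  -- padding (2B)
24..32  pitch  (8B, 4-aligned)
32..40  mip_level  (8B, 4-aligned)
40..44  stride  (4B, 4-aligned)
sizeof = 44, alignof = 4
data bytes 42, size 44 → padding 2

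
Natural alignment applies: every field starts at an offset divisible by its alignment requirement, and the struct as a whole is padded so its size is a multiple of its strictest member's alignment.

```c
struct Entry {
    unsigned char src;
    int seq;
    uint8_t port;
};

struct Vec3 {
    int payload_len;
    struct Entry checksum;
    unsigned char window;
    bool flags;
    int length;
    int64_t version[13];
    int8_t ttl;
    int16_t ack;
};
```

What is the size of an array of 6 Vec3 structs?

Entry: @0: src [1B, align 1] → 1; +3 pad (align 4); @4: seq [4B, align 4] → 8; @8: port [1B, align 1] → 9; +3 tail pad (align 4); size 12, align 4
@0: payload_len [4B, align 4] → 4
@4: checksum [12B, align 4] → 16
@16: window [1B, align 1] → 17
@17: flags [1B, align 1] → 18
+2 pad (align 4)
@20: length [4B, align 4] → 24
@24: version [104B, align 8] → 128
@128: ttl [1B, align 1] → 129
+1 pad (align 2)
@130: ack [2B, align 2] → 132
+4 tail pad (align 8)
size 136, align 8
array of 6: 6 × 136 = 816

816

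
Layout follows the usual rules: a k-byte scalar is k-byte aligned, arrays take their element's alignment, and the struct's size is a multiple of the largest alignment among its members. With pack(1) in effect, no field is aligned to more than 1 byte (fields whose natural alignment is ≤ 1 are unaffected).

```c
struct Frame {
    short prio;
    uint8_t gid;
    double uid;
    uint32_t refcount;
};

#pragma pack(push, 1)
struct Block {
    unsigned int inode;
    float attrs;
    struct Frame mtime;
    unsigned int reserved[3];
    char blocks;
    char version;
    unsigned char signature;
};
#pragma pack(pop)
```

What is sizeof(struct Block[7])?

329

Frame: 0..2  prio  (2B, 2-aligned); 2..3  gid  (1B, 1-aligned); 3..8  -- padding (5B); 8..16  uid  (8B, 8-aligned); 16..20  refcount  (4B, 4-aligned); 20..24  -- tail padding (4B); sizeof = 24, alignof = 8
0..4  inode  (4B, 1-aligned)
4..8  attrs  (4B, 1-aligned)
8..32  mtime  (24B, 1-aligned)
32..44  reserved  (12B, 1-aligned)
44..45  blocks  (1B, 1-aligned)
45..46  version  (1B, 1-aligned)
46..47  signature  (1B, 1-aligned)
sizeof = 47, alignof = 1
array of 7: 7 × 47 = 329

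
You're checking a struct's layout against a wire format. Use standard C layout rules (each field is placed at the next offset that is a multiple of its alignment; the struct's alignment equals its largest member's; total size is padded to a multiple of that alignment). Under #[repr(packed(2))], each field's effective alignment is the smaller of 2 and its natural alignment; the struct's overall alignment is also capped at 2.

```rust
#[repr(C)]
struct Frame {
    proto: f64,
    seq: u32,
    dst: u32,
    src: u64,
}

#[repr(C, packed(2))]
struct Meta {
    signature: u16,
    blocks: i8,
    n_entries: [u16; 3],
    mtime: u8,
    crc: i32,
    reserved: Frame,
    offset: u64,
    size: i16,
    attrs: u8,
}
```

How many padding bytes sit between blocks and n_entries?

1

Frame: proto at 0 (size 8, align 8) → ends 8; seq at 8 (size 4, align 4) → ends 12; dst at 12 (size 4, align 4) → ends 16; src at 16 (size 8, align 8) → ends 24; total 24 bytes, alignment 8
signature at 0 (size 2, align 2) → ends 2
blocks at 2 (size 1, align 1) → ends 3
pad 1 to align 2 for n_entries
n_entries at 4 (size 6, align 2) → ends 10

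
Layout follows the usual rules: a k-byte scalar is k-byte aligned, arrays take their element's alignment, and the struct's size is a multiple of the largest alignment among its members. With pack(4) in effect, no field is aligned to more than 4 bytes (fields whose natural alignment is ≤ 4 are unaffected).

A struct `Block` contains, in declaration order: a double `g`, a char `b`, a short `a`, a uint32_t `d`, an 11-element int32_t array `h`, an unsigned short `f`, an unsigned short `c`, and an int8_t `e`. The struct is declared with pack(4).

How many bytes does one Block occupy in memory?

@0: g [8B, align 4] → 8
@8: b [1B, align 1] → 9
+1 pad (align 2)
@10: a [2B, align 2] → 12
@12: d [4B, align 4] → 16
@16: h [44B, align 4] → 60
@60: f [2B, align 2] → 62
@62: c [2B, align 2] → 64
@64: e [1B, align 1] → 65
+3 tail pad (align 4)
size 68, align 4

68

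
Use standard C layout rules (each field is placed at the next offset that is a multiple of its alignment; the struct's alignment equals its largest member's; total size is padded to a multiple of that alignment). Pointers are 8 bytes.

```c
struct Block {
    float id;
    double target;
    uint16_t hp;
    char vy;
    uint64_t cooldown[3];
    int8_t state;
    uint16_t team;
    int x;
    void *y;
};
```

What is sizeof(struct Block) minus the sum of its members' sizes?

10

@0: id [4B, align 4] → 4
+4 pad (align 8)
@8: target [8B, align 8] → 16
@16: hp [2B, align 2] → 18
@18: vy [1B, align 1] → 19
+5 pad (align 8)
@24: cooldown [24B, align 8] → 48
@48: state [1B, align 1] → 49
+1 pad (align 2)
@50: team [2B, align 2] → 52
@52: x [4B, align 4] → 56
@56: y [8B, align 8] → 64
size 64, align 8
data bytes 54, size 64 → padding 10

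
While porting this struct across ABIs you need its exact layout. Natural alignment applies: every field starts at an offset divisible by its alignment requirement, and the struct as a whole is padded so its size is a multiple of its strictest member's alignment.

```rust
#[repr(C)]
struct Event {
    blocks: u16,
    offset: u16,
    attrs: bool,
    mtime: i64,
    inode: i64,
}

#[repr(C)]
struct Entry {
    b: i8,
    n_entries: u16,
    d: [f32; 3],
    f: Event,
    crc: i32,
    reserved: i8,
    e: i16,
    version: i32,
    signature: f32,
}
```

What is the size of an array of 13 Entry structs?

728

Event: blocks at 0 (size 2, align 2) → ends 2; offset at 2 (size 2, align 2) → ends 4; attrs at 4 (size 1, align 1) → ends 5; pad 3 to align 8 for mtime; mtime at 8 (size 8, align 8) → ends 16; inode at 16 (size 8, align 8) → ends 24; total 24 bytes, alignment 8
b at 0 (size 1, align 1) → ends 1
pad 1 to align 2 for n_entries
n_entries at 2 (size 2, align 2) → ends 4
d at 4 (size 12, align 4) → ends 16
f at 16 (size 24, align 8) → ends 40
crc at 40 (size 4, align 4) → ends 44
reserved at 44 (size 1, align 1) → ends 45
pad 1 to align 2 for e
e at 46 (size 2, align 2) → ends 48
version at 48 (size 4, align 4) → ends 52
signature at 52 (size 4, align 4) → ends 56
total 56 bytes, alignment 8
array of 13: 13 × 56 = 728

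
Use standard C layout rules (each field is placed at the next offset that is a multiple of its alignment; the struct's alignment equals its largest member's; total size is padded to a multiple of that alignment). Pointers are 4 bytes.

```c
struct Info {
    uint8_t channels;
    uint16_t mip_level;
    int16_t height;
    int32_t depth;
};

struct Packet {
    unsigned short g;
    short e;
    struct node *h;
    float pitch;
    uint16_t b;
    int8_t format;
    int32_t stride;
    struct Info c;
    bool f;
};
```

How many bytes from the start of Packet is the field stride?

16

Info: channels at 0 (size 1, align 1) → ends 1; pad 1 to align 2 for mip_level; mip_level at 2 (size 2, align 2) → ends 4; height at 4 (size 2, align 2) → ends 6; pad 2 to align 4 for depth; depth at 8 (size 4, align 4) → ends 12; total 12 bytes, alignment 4
g at 0 (size 2, align 2) → ends 2
e at 2 (size 2, align 2) → ends 4
h at 4 (size 4, align 4) → ends 8
pitch at 8 (size 4, align 4) → ends 12
b at 12 (size 2, align 2) → ends 14
format at 14 (size 1, align 1) → ends 15
pad 1 to align 4 for stride
stride at 16 (size 4, align 4) → ends 20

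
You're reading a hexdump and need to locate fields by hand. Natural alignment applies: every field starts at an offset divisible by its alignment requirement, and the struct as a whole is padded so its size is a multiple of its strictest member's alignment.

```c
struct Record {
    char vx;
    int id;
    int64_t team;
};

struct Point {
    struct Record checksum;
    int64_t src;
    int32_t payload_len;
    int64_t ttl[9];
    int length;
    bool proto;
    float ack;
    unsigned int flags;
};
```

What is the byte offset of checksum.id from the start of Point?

4

Record: @0: vx [1B, align 1] → 1; +3 pad (align 4); @4: id [4B, align 4] → 8; @8: team [8B, align 8] → 16; size 16, align 8
@0: checksum [16B, align 8] → 16
within Record: id at 4
0 + 4 = 4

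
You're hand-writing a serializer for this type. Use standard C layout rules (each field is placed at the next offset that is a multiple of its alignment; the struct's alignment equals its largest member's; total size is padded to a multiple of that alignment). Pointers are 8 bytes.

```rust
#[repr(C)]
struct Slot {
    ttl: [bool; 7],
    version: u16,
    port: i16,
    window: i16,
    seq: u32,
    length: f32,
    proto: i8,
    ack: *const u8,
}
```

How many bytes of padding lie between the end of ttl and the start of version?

1

0..7  ttl  (7B, 1-aligned)
7..8  -- padding (1B)
8..10  version  (2B, 2-aligned)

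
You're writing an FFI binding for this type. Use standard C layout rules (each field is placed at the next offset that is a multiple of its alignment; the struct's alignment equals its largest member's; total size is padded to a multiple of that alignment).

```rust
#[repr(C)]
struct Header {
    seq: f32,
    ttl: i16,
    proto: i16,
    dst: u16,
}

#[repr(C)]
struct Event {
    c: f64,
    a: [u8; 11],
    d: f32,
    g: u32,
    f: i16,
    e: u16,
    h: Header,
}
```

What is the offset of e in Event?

Header: 0..4  seq  (4B, 4-aligned); 4..6  ttl  (2B, 2-aligned); 6..8  proto  (2B, 2-aligned); 8..10  dst  (2B, 2-aligned); 10..12  -- tail padding (2B); sizeof = 12, alignof = 4
0..8  c  (8B, 8-aligned)
8..19  a  (11B, 1-aligned)
19..20  -- padding (1B)
20..24  d  (4B, 4-aligned)
24..28  g  (4B, 4-aligned)
28..30  f  (2B, 2-aligned)
30..32  e  (2B, 2-aligned)

30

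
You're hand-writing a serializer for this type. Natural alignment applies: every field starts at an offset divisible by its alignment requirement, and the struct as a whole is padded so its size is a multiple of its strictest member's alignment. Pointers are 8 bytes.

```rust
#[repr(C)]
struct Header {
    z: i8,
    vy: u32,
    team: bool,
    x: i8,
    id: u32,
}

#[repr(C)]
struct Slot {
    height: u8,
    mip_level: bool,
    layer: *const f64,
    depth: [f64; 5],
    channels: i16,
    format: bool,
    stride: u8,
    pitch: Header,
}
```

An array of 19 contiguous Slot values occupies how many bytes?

1520

Header: z at 0 (size 1, align 1) → ends 1; pad 3 to align 4 for vy; vy at 4 (size 4, align 4) → ends 8; team at 8 (size 1, align 1) → ends 9; x at 9 (size 1, align 1) → ends 10; pad 2 to align 4 for id; id at 12 (size 4, align 4) → ends 16; total 16 bytes, alignment 4
height at 0 (size 1, align 1) → ends 1
mip_level at 1 (size 1, align 1) → ends 2
pad 6 to align 8 for layer
layer at 8 (size 8, align 8) → ends 16
depth at 16 (size 40, align 8) → ends 56
channels at 56 (size 2, align 2) → ends 58
format at 58 (size 1, align 1) → ends 59
stride at 59 (size 1, align 1) → ends 60
pitch at 60 (size 16, align 4) → ends 76
tail pad 4 to reach multiple of 8
total 80 bytes, alignment 8
array of 19: 19 × 80 = 1520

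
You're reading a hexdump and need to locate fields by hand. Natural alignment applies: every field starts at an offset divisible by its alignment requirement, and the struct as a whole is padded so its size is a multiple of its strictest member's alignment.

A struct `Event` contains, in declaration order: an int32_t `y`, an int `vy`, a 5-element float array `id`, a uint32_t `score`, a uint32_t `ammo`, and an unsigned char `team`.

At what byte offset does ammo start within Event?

32

0..4  y  (4B, 4-aligned)
4..8  vy  (4B, 4-aligned)
8..28  id  (20B, 4-aligned)
28..32  score  (4B, 4-aligned)
32..36  ammo  (4B, 4-aligned)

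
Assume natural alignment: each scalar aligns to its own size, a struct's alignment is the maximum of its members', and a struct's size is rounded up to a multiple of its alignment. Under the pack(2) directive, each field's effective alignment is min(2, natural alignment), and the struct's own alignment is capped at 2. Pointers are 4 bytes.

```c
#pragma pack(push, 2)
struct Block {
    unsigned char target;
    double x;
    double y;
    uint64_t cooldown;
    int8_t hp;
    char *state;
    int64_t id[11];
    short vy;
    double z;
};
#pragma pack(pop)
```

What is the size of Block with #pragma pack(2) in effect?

130

target at 0 (size 1, align 1) → ends 1
pad 1 to align 2 for x
x at 2 (size 8, align 2) → ends 10
y at 10 (size 8, align 2) → ends 18
cooldown at 18 (size 8, align 2) → ends 26
hp at 26 (size 1, align 1) → ends 27
pad 1 to align 2 for state
state at 28 (size 4, align 2) → ends 32
id at 32 (size 88, align 2) → ends 120
vy at 120 (size 2, align 2) → ends 122
z at 122 (size 8, align 2) → ends 130
total 130 bytes, alignment 2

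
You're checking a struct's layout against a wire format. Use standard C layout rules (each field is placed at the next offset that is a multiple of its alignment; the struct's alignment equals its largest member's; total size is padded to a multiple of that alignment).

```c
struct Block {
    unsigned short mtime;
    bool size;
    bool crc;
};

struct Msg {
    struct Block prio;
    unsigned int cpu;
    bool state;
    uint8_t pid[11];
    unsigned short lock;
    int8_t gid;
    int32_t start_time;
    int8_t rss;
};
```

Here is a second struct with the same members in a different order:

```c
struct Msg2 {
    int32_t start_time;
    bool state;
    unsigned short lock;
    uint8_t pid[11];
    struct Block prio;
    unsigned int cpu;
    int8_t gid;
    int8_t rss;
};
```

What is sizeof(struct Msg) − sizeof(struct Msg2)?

Block: mtime at 0 (size 2, align 2) → ends 2; size at 2 (size 1, align 1) → ends 3; crc at 3 (size 1, align 1) → ends 4; total 4 bytes, alignment 2
prio at 0 (size 4, align 2) → ends 4
cpu at 4 (size 4, align 4) → ends 8
state at 8 (size 1, align 1) → ends 9
pid at 9 (size 11, align 1) → ends 20
lock at 20 (size 2, align 2) → ends 22
gid at 22 (size 1, align 1) → ends 23
pad 1 to align 4 for start_time
start_time at 24 (size 4, align 4) → ends 28
rss at 28 (size 1, align 1) → ends 29
tail pad 3 to reach multiple of 4
total 32 bytes, alignment 4
— Msg2 —
start_time at 0 (size 4, align 4) → ends 4
state at 4 (size 1, align 1) → ends 5
pad 1 to align 2 for lock
lock at 6 (size 2, align 2) → ends 8
pid at 8 (size 11, align 1) → ends 19
pad 1 to align 2 for prio
prio at 20 (size 4, align 2) → ends 24
cpu at 24 (size 4, align 4) → ends 28
gid at 28 (size 1, align 1) → ends 29
rss at 29 (size 1, align 1) → ends 30
tail pad 2 to reach multiple of 4
total 32 bytes, alignment 4
32 − 32 = 0

0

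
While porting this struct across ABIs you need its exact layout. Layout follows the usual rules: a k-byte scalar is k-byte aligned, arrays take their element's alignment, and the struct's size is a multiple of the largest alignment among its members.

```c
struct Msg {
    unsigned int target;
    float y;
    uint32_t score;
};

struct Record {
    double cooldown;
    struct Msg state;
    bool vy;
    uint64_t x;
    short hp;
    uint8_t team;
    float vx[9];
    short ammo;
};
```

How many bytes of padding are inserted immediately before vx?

1

Msg: @0: target [4B, align 4] → 4; @4: y [4B, align 4] → 8; @8: score [4B, align 4] → 12; size 12, align 4
@0: cooldown [8B, align 8] → 8
@8: state [12B, align 4] → 20
@20: vy [1B, align 1] → 21
+3 pad (align 8)
@24: x [8B, align 8] → 32
@32: hp [2B, align 2] → 34
@34: team [1B, align 1] → 35
+1 pad (align 4)
@36: vx [36B, align 4] → 72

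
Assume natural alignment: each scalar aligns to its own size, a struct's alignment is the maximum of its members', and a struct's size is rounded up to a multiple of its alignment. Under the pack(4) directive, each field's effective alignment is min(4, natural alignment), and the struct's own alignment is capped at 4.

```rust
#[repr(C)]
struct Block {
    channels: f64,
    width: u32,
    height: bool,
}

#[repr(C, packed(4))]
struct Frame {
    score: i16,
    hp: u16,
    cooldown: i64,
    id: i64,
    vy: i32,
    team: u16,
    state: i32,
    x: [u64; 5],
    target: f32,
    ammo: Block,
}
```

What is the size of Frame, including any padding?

92 bytes

Block: channels at 0 (size 8, align 8) → ends 8; width at 8 (size 4, align 4) → ends 12; height at 12 (size 1, align 1) → ends 13; tail pad 3 to reach multiple of 8; total 16 bytes, alignment 8
score at 0 (size 2, align 2) → ends 2
hp at 2 (size 2, align 2) → ends 4
cooldown at 4 (size 8, align 4) → ends 12
id at 12 (size 8, align 4) → ends 20
vy at 20 (size 4, align 4) → ends 24
team at 24 (size 2, align 2) → ends 26
pad 2 to align 4 for state
state at 28 (size 4, align 4) → ends 32
x at 32 (size 40, align 4) → ends 72
target at 72 (size 4, align 4) → ends 76
ammo at 76 (size 16, align 4) → ends 92
total 92 bytes, alignment 4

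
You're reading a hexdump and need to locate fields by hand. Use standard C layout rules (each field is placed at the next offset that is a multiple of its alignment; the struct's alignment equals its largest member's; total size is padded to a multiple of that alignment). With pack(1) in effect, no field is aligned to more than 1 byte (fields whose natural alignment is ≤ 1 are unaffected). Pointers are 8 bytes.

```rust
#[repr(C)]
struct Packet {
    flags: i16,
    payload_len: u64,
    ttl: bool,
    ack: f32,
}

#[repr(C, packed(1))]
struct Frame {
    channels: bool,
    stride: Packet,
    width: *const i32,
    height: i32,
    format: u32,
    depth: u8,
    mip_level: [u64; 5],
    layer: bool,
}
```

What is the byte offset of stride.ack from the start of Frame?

Packet: flags at 0 (size 2, align 2) → ends 2; pad 6 to align 8 for payload_len; payload_len at 8 (size 8, align 8) → ends 16; ttl at 16 (size 1, align 1) → ends 17; pad 3 to align 4 for ack; ack at 20 (size 4, align 4) → ends 24; total 24 bytes, alignment 8
channels at 0 (size 1, align 1) → ends 1
stride at 1 (size 24, align 1) → ends 25
within Packet: ack at 20
1 + 20 = 21

21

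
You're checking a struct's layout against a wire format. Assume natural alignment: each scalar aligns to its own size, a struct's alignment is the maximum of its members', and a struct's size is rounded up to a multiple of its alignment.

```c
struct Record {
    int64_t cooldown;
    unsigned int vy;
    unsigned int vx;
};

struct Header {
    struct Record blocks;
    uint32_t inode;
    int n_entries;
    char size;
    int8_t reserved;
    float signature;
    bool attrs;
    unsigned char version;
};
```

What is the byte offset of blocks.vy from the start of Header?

8

Record: cooldown at 0 (size 8, align 8) → ends 8; vy at 8 (size 4, align 4) → ends 12; vx at 12 (size 4, align 4) → ends 16; total 16 bytes, alignment 8
blocks at 0 (size 16, align 8) → ends 16
within Record: vy at 8
0 + 8 = 8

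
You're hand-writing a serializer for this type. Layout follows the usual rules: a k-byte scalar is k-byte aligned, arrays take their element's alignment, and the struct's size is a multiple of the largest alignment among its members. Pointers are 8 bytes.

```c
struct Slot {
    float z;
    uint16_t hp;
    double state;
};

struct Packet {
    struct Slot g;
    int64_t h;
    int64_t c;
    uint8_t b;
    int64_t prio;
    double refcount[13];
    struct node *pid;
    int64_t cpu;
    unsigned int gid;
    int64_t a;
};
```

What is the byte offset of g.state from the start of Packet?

8

Slot: z at 0 (size 4, align 4) → ends 4; hp at 4 (size 2, align 2) → ends 6; pad 2 to align 8 for state; state at 8 (size 8, align 8) → ends 16; total 16 bytes, alignment 8
g at 0 (size 16, align 8) → ends 16
within Slot: state at 8
0 + 8 = 8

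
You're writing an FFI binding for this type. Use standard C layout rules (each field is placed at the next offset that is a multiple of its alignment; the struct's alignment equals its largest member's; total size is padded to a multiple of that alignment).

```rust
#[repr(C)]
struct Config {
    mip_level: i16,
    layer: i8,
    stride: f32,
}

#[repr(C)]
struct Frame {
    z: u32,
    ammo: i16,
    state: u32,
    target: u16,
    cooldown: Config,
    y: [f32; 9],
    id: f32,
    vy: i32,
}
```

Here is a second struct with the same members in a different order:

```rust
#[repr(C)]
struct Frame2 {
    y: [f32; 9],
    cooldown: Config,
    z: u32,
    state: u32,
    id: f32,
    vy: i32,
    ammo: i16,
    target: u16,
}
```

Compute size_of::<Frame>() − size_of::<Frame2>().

4

Config: mip_level at 0 (size 2, align 2) → ends 2; layer at 2 (size 1, align 1) → ends 3; pad 1 to align 4 for stride; stride at 4 (size 4, align 4) → ends 8; total 8 bytes, alignment 4
z at 0 (size 4, align 4) → ends 4
ammo at 4 (size 2, align 2) → ends 6
pad 2 to align 4 for state
state at 8 (size 4, align 4) → ends 12
target at 12 (size 2, align 2) → ends 14
pad 2 to align 4 for cooldown
cooldown at 16 (size 8, align 4) → ends 24
y at 24 (size 36, align 4) → ends 60
id at 60 (size 4, align 4) → ends 64
vy at 64 (size 4, align 4) → ends 68
total 68 bytes, alignment 4
— Frame2 —
y at 0 (size 36, align 4) → ends 36
cooldown at 36 (size 8, align 4) → ends 44
z at 44 (size 4, align 4) → ends 48
state at 48 (size 4, align 4) → ends 52
id at 52 (size 4, align 4) → ends 56
vy at 56 (size 4, align 4) → ends 60
ammo at 60 (size 2, align 2) → ends 62
target at 62 (size 2, align 2) → ends 64
total 64 bytes, alignment 4
68 − 64 = 4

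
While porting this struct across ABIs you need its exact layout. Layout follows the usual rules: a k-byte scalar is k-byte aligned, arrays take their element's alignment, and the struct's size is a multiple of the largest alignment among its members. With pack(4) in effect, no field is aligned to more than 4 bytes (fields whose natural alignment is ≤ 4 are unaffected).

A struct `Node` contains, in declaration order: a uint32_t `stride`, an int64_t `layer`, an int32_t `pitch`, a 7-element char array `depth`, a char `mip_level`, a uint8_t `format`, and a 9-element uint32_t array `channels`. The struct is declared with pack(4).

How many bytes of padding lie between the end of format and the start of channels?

3

0..4  stride  (4B, 4-aligned)
4..12  layer  (8B, 4-aligned)
12..16  pitch  (4B, 4-aligned)
16..23  depth  (7B, 1-aligned)
23..24  mip_level  (1B, 1-aligned)
24..25  format  (1B, 1-aligned)
25..28  -- padding (3B)
28..64  channels  (36B, 4-aligned)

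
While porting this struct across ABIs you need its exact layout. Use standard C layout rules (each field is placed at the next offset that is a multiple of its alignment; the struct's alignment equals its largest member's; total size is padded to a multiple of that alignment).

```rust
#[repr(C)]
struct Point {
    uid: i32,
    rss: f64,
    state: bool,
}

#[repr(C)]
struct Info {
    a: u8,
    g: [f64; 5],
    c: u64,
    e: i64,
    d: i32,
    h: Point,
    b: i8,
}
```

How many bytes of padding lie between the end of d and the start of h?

4

Point: 0..4  uid  (4B, 4-aligned); 4..8  -- padding (4B); 8..16  rss  (8B, 8-aligned); 16..17  state  (1B, 1-aligned); 17..24  -- tail padding (7B); sizeof = 24, alignof = 8
0..1  a  (1B, 1-aligned)
1..8  -- padding (7B)
8..48  g  (40B, 8-aligned)
48..56  c  (8B, 8-aligned)
56..64  e  (8B, 8-aligned)
64..68  d  (4B, 4-aligned)
68..72  -- padding (4B)
72..96  h  (24B, 8-aligned)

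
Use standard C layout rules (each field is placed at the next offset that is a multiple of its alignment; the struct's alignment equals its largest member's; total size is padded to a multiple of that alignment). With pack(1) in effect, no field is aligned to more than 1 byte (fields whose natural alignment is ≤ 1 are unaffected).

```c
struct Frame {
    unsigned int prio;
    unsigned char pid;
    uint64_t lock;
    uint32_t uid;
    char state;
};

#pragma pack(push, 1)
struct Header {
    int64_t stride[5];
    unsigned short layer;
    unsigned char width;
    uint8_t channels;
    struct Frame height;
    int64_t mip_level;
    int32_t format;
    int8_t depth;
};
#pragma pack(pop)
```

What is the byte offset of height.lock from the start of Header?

Frame: prio at 0 (size 4, align 4) → ends 4; pid at 4 (size 1, align 1) → ends 5; pad 3 to align 8 for lock; lock at 8 (size 8, align 8) → ends 16; uid at 16 (size 4, align 4) → ends 20; state at 20 (size 1, align 1) → ends 21; tail pad 3 to reach multiple of 8; total 24 bytes, alignment 8
stride at 0 (size 40, align 1) → ends 40
layer at 40 (size 2, align 1) → ends 42
width at 42 (size 1, align 1) → ends 43
channels at 43 (size 1, align 1) → ends 44
height at 44 (size 24, align 1) → ends 68
within Frame: lock at 8
44 + 8 = 52

52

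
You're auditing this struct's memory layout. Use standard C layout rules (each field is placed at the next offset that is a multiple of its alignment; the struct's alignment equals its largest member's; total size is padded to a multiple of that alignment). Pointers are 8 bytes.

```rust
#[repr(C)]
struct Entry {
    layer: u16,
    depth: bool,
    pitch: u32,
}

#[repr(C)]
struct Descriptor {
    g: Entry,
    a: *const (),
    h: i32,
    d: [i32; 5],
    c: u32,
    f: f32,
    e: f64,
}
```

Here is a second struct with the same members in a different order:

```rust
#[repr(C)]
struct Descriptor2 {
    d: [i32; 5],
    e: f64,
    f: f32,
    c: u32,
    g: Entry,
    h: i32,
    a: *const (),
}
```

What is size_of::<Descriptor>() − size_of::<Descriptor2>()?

-8

Entry: 0..2  layer  (2B, 2-aligned); 2..3  depth  (1B, 1-aligned); 3..4  -- padding (1B); 4..8  pitch  (4B, 4-aligned); sizeof = 8, alignof = 4
0..8  g  (8B, 4-aligned)
8..16  a  (8B, 8-aligned)
16..20  h  (4B, 4-aligned)
20..40  d  (20B, 4-aligned)
40..44  c  (4B, 4-aligned)
44..48  f  (4B, 4-aligned)
48..56  e  (8B, 8-aligned)
sizeof = 56, alignof = 8
— Descriptor2 —
0..20  d  (20B, 4-aligned)
20..24  -- padding (4B)
24..32  e  (8B, 8-aligned)
32..36  f  (4B, 4-aligned)
36..40  c  (4B, 4-aligned)
40..48  g  (8B, 4-aligned)
48..52  h  (4B, 4-aligned)
52..56  -- padding (4B)
56..64  a  (8B, 8-aligned)
sizeof = 64, alignof = 8
56 − 64 = -8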